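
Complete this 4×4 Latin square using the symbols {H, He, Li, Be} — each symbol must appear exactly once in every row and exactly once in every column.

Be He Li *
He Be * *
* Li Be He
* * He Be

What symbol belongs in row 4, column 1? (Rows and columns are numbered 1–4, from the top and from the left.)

(r1,c4): row 1 has {He,Li,Be}; column 4 has {He,Be}, so it must be H.
(r2,c3): row 2 has {He,Be}; column 3 has {He,Li,Be}, so it must be H.
(r2,c4): row 2 has {H,He,Be}; column 4 has {H,He,Be}, so it must be Li.
(r3,c1): row 3 has {He,Li,Be}; column 1 has {He,Be}, so it must be H.
(r4,c1): row 4 has {He,Be}; column 1 has {H,He,Be}, so it must be Li.

Li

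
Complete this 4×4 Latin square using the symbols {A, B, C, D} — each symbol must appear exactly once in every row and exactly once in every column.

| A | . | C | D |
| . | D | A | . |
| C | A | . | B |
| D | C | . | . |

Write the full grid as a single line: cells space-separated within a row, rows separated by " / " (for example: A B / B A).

A B C D / B D A C / C A D B / D C B A

(r1,c2) = B
(r2,c1) = B
(r2,c4) = C
(r3,c3) = D
(r4,c3) = B
(r4,c4) = A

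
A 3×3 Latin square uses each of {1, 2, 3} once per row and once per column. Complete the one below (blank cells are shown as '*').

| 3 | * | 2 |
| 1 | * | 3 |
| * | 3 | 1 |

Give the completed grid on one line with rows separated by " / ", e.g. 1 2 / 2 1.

3 1 2 / 1 2 3 / 2 3 1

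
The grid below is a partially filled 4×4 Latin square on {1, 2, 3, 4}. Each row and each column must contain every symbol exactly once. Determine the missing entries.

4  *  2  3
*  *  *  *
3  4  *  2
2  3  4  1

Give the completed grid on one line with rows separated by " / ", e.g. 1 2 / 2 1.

4 1 2 3 / 1 2 3 4 / 3 4 1 2 / 2 3 4 1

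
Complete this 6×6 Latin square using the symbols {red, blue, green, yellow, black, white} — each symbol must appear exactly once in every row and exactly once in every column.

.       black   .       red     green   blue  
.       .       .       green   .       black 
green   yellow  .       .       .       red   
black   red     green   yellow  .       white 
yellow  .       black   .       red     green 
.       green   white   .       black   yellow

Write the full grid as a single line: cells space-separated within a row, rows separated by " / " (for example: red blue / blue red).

Cell (r1,c1): row 1 has {red,blue,green,black}; column 1 has {green,yellow,black} → white.
Cell (r1,c3): row 1 has {red,blue,green,black,white}; column 3 has {green,black,white} → yellow.
Cell (r3,c3): row 3 has {red,green,yellow}; column 3 has {green,yellow,black,white} → blue.
Cell (r3,c5): row 3 has {red,blue,green,yellow}; column 5 has {red,green,black} → white.
Cell (r4,c5): row 4 has {red,green,yellow,black,white}; column 5 has {red,green,black,white} → blue.
Cell (r6,c4): row 6 has {green,yellow,black,white}; column 4 has {red,green,yellow} → blue.
Cell (r2,c3): row 2 has {green,black}; column 3 has {blue,green,yellow,black,white} → red.
Cell (r2,c5): row 2 has {red,green,black}; column 5 has {red,blue,green,black,white} → yellow.
Cell (r3,c4): row 3 has {red,blue,green,yellow,white}; column 4 has {red,blue,green,yellow} → black.
Cell (r5,c4): row 5 has {red,green,yellow,black}; column 4 has {red,blue,green,yellow,black} → white.
Cell (r6,c1): row 6 has {blue,green,yellow,black,white}; column 1 has {green,yellow,black,white} → red.
Cell (r2,c1): row 2 has {red,green,yellow,black}; column 1 has {red,green,yellow,black,white} → blue.
Cell (r2,c2): row 2 has {red,blue,green,yellow,black}; column 2 has {red,green,yellow,black} → white.
Cell (r5,c2): row 5 has {red,green,yellow,black,white}; column 2 has {red,green,yellow,black,white} → blue.

white black yellow red green blue / blue white red green yellow black / green yellow blue black white red / black red green yellow blue white / yellow blue black white red green / red green white blue black yellow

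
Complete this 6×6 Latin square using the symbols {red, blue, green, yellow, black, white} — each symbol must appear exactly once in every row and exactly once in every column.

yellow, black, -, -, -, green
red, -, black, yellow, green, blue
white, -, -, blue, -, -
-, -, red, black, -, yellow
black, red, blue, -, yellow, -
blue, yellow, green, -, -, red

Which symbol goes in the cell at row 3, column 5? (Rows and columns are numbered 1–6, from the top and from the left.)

(r1,c3) = white
(r1,c4) = red
(r1,c5) = blue
(r2,c2) = white
(r3,c2) = green
(r3,c3) = yellow
(r3,c6) = black
(r4,c1) = green
(r4,c2) = blue
(r4,c5) = white
(r5,c6) = white
(r6,c4) = white
(r6,c5) = black
(r3,c5) = red

red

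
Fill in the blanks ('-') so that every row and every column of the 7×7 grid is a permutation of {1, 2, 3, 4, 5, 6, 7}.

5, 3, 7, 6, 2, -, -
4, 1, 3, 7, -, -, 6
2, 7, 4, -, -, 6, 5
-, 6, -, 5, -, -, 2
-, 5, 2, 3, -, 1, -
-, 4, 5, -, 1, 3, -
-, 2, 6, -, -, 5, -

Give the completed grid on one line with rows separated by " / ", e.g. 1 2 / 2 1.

5 3 7 6 2 4 1 / 4 1 3 7 5 2 6 / 2 7 4 1 3 6 5 / 3 6 1 5 4 7 2 / 7 5 2 3 6 1 4 / 6 4 5 2 1 3 7 / 1 2 6 4 7 5 3

(r1,c6): row 1 has {2,3,5,6,7}; column 6 has {1,3,5,6}, so it must be 4.
(r1,c7): row 1 has {2,3,4,5,6,7}; column 7 has {2,5,6}, so it must be 1.
(r2,c5): row 2 has {1,3,4,6,7}; column 5 has {1,2}, so it must be 5.
(r2,c6): row 2 has {1,3,4,5,6,7}; column 6 has {1,3,4,5,6}, so it must be 2.
(r3,c4): row 3 has {2,4,5,6,7}; column 4 has {3,5,6,7}, so it must be 1.
(r3,c5): row 3 has {1,2,4,5,6,7}; column 5 has {1,2,5}, so it must be 3.
(r4,c3): row 4 has {2,5,6}; column 3 has {2,3,4,5,6,7}, so it must be 1.
(r4,c6): row 4 has {1,2,5,6}; column 6 has {1,2,3,4,5,6}, so it must be 7.
(r6,c4): row 6 has {1,3,4,5}; column 4 has {1,3,5,6,7}, so it must be 2.
(r6,c7): row 6 has {1,2,3,4,5}; column 7 has {1,2,5,6}, so it must be 7.
(r7,c4): row 7 has {2,5,6}; column 4 has {1,2,3,5,6,7}, so it must be 4.
(r7,c5): row 7 has {2,4,5,6}; column 5 has {1,2,3,5}, so it must be 7.
(r7,c7): row 7 has {2,4,5,6,7}; column 7 has {1,2,5,6,7}, so it must be 3.
(r4,c1): row 4 has {1,2,5,6,7}; column 1 has {2,4,5}, so it must be 3.
(r4,c5): row 4 has {1,2,3,5,6,7}; column 5 has {1,2,3,5,7}, so it must be 4.
(r5,c5): row 5 has {1,2,3,5}; column 5 has {1,2,3,4,5,7}, so it must be 6.
(r5,c7): row 5 has {1,2,3,5,6}; column 7 has {1,2,3,5,6,7}, so it must be 4.
(r6,c1): row 6 has {1,2,3,4,5,7}; column 1 has {2,3,4,5}, so it must be 6.
(r7,c1): row 7 has {2,3,4,5,6,7}; column 1 has {2,3,4,5,6}, so it must be 1.
(r5,c1): row 5 has {1,2,3,4,5,6}; column 1 has {1,2,3,4,5,6}, so it must be 7.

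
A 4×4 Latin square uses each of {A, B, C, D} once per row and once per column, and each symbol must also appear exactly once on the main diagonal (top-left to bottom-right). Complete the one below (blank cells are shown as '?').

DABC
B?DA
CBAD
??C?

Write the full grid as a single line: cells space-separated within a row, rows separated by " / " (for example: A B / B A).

D A B C / B C D A / C B A D / A D C B

(r2,c2): row 2 has {A,B,D}; column 2 has {A,B}; the diagonal has {A,D}, so it must be C.
(r4,c1): row 4 has {C}; column 1 has {B,C,D}, so it must be A.
(r4,c2): row 4 has {A,C}; column 2 has {A,B,C}, so it must be D.
(r4,c4): row 4 has {A,C,D}; column 4 has {A,C,D}; the diagonal has {A,C,D}, so it must be B.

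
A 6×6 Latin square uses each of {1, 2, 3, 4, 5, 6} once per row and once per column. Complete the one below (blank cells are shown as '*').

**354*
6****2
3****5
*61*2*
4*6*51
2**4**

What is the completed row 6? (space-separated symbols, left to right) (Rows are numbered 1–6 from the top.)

(r1,c1) = 1
(r1,c2) = 2
(r1,c6) = 6
(r4,c1) = 5
(r4,c4) = 3
(r4,c6) = 4
(r5,c2) = 3
(r5,c4) = 2
(r6,c3) = 5
(r6,c6) = 3
(r2,c3) = 4
(r2,c4) = 1
(r2,c5) = 3
(r3,c3) = 2
(r3,c4) = 6
(r3,c5) = 1
(r6,c2) = 1
(r6,c5) = 6

2 1 5 4 6 3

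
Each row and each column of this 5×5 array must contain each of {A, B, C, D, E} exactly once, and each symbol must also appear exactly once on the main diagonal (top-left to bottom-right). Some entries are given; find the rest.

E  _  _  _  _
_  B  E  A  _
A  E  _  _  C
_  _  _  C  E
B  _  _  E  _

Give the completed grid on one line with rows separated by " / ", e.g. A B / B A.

E C A D B / C B E A D / A E D B C / D A B C E / B D C E A

Cell (r2,c5): row 2 has {A,B,E}; column 5 has {C,E} → D.
Cell (r3,c3): row 3 has {A,C,E}; column 3 has {E}; the diagonal has {B,C,E} → D.
Cell (r3,c4): row 3 has {A,C,D,E}; column 4 has {A,C,E} → B.
Cell (r4,c1): row 4 has {C,E}; column 1 has {A,B,E} → D.
Cell (r4,c2): row 4 has {C,D,E}; column 2 has {B,E} → A.
Cell (r4,c3): row 4 has {A,C,D,E}; column 3 has {D,E} → B.
Cell (r5,c5): row 5 has {B,E}; column 5 has {C,D,E}; the diagonal has {B,C,D,E} → A.
Cell (r1,c4): row 1 has {E}; column 4 has {A,B,C,E} → D.
Cell (r1,c5): row 1 has {D,E}; column 5 has {A,C,D,E} → B.
Cell (r2,c1): row 2 has {A,B,D,E}; column 1 has {A,B,D,E} → C.
Cell (r5,c3): row 5 has {A,B,E}; column 3 has {B,D,E} → C.
Cell (r1,c2): row 1 has {B,D,E}; column 2 has {A,B,E} → C.
Cell (r1,c3): row 1 has {B,C,D,E}; column 3 has {B,C,D,E} → A.
Cell (r5,c2): row 5 has {A,B,C,E}; column 2 has {A,B,C,E} → D.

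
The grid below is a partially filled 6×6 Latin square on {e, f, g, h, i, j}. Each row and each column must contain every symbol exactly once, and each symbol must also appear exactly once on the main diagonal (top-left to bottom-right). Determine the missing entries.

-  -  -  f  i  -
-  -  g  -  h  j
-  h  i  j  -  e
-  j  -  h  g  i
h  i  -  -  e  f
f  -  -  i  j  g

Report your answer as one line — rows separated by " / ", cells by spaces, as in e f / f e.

j g e f i h / i f g e h j / g h i j f e / e j f h g i / h i j g e f / f e h i j g

(r1,c1) = j
(r1,c6) = h
(r2,c2) = f
(r2,c4) = e
(r3,c1) = g
(r3,c5) = f
(r4,c1) = e
(r4,c3) = f
(r5,c3) = j
(r5,c4) = g
(r6,c2) = e
(r6,c3) = h
(r1,c2) = g
(r1,c3) = e
(r2,c1) = i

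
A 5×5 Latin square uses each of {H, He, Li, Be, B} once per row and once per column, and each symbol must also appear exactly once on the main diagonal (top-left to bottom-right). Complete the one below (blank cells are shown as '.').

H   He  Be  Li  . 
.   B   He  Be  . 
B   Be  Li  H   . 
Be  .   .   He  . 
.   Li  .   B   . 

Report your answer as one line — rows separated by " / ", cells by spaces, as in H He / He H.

H He Be Li B / Li B He Be H / B Be Li H He / Be H B He Li / He Li H B Be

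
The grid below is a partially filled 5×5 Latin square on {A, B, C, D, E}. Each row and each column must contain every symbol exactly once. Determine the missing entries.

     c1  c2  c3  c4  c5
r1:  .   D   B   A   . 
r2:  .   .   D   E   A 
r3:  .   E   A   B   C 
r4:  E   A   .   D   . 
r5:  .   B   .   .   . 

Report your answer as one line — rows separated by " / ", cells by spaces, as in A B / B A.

C D B A E / B C D E A / D E A B C / E A C D B / A B E C D

(r1,c1): row 1 has {A,B,D}; column 1 has {E}, so it must be C.
(r1,c5): row 1 has {A,B,C,D}; column 5 has {A,C}, so it must be E.
(r2,c1): row 2 has {A,D,E}; column 1 has {C,E}, so it must be B.
(r2,c2): row 2 has {A,B,D,E}; column 2 has {A,B,D,E}, so it must be C.
(r3,c1): row 3 has {A,B,C,E}; column 1 has {B,C,E}, so it must be D.
(r4,c3): row 4 has {A,D,E}; column 3 has {A,B,D}, so it must be C.
(r4,c5): row 4 has {A,C,D,E}; column 5 has {A,C,E}, so it must be B.
(r5,c1): row 5 has {B}; column 1 has {B,C,D,E}, so it must be A.
(r5,c3): row 5 has {A,B}; column 3 has {A,B,C,D}, so it must be E.
(r5,c4): row 5 has {A,B,E}; column 4 has {A,B,D,E}, so it must be C.
(r5,c5): row 5 has {A,B,C,E}; column 5 has {A,B,C,E}, so it must be D.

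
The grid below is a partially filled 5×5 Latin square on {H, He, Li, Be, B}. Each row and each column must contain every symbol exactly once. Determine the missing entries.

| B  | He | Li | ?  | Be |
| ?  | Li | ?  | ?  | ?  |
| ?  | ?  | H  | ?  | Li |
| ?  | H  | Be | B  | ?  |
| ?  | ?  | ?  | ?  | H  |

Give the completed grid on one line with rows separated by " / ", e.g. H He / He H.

B He Li H Be / H Li He Be B / Be B H He Li / Li H Be B He / He Be B Li H

Cell (r1,c4): row 1 has {He,Li,Be,B}; column 4 has {B} → H.
Cell (r4,c5): row 4 has {H,Be,B}; column 5 has {H,Li,Be} → He.
Cell (r2,c5): row 2 has {Li}; column 5 has {H,He,Li,Be} → B.
Cell (r4,c1): row 4 has {H,He,Be,B}; column 1 has {B} → Li.
Cell (r2,c3): row 2 has {Li,B}; column 3 has {H,Li,Be} → He.
Cell (r2,c4): row 2 has {He,Li,B}; column 4 has {H,B} → Be.
Cell (r3,c4): row 3 has {H,Li}; column 4 has {H,Be,B} → He.
Cell (r5,c3): row 5 has {H}; column 3 has {H,He,Li,Be} → B.
Cell (r5,c4): row 5 has {H,B}; column 4 has {H,He,Be,B} → Li.
Cell (r2,c1): row 2 has {He,Li,Be,B}; column 1 has {Li,B} → H.
Cell (r3,c1): row 3 has {H,He,Li}; column 1 has {H,Li,B} → Be.
Cell (r3,c2): row 3 has {H,He,Li,Be}; column 2 has {H,He,Li} → B.
Cell (r5,c1): row 5 has {H,Li,B}; column 1 has {H,Li,Be,B} → He.
Cell (r5,c2): row 5 has {H,He,Li,B}; column 2 has {H,He,Li,B} → Be.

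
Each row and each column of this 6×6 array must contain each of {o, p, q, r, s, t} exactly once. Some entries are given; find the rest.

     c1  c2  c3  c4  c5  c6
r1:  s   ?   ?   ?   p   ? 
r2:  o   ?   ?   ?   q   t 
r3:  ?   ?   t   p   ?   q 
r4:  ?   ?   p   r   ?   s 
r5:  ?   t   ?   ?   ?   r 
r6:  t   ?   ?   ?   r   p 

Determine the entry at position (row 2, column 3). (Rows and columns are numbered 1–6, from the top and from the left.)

r

(r1,c6) = o
(r2,c4) = s
(r3,c1) = r
(r4,c1) = q
(r4,c2) = o
(r4,c5) = t
(r5,c1) = p
(r2,c3) = r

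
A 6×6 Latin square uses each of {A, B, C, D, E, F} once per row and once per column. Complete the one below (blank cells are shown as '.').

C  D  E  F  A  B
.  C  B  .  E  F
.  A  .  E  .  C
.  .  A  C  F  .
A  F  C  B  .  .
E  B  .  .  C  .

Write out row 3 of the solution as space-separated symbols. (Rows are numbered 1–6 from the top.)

F A D E B C

Cell (r2,c1): row 2 has {B,C,E,F}; column 1 has {A,C,E} → D.
Cell (r2,c4): row 2 has {B,C,D,E,F}; column 4 has {B,C,E,F} → A.
Cell (r4,c1): row 4 has {A,C,F}; column 1 has {A,C,D,E} → B.
Cell (r4,c2): row 4 has {A,B,C,F}; column 2 has {A,B,C,D,F} → E.
Cell (r4,c6): row 4 has {A,B,C,E,F}; column 6 has {B,C,F} → D.
Cell (r5,c5): row 5 has {A,B,C,F}; column 5 has {A,C,E,F} → D.
Cell (r5,c6): row 5 has {A,B,C,D,F}; column 6 has {B,C,D,F} → E.
Cell (r6,c4): row 6 has {B,C,E}; column 4 has {A,B,C,E,F} → D.
Cell (r6,c6): row 6 has {B,C,D,E}; column 6 has {B,C,D,E,F} → A.
Cell (r3,c1): row 3 has {A,C,E}; column 1 has {A,B,C,D,E} → F.
Cell (r3,c3): row 3 has {A,C,E,F}; column 3 has {A,B,C,E} → D.
Cell (r3,c5): row 3 has {A,C,D,E,F}; column 5 has {A,C,D,E,F} → B.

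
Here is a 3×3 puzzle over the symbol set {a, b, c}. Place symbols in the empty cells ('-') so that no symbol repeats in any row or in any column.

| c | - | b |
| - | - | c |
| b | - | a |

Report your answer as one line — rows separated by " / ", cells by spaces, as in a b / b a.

c a b / a b c / b c a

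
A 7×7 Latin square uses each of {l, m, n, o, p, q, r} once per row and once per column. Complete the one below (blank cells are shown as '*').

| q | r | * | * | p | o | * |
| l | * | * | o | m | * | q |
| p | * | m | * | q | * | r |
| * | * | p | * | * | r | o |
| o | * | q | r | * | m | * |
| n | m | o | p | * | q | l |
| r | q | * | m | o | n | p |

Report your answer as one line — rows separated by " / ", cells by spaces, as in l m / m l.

q r n l p o m / l n r o m p q / p o m n q l r / m l p q n r o / o p q r l m n / n m o p r q l / r q l m o n p

(r2,c6) = p
(r3,c6) = l
(r4,c1) = m
(r5,c7) = n
(r6,c5) = r
(r7,c3) = l
(r1,c3) = n
(r1,c4) = l
(r1,c7) = m
(r2,c2) = n
(r2,c3) = r
(r3,c2) = o
(r3,c4) = n
(r4,c2) = l
(r4,c4) = q
(r4,c5) = n
(r5,c2) = p
(r5,c5) = l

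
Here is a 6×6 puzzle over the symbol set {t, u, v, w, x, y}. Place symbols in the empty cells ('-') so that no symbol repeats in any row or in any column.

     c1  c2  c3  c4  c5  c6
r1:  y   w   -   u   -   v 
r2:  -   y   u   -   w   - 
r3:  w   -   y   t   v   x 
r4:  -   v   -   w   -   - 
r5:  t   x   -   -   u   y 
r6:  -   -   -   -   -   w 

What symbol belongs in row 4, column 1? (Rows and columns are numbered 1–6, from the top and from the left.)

At row 2, column 6: row 2 has {u,w,y}; column 6 has {v,w,x,y}; that leaves t.
At row 3, column 2: row 3 has {t,v,w,x,y}; column 2 has {v,w,x,y}; that leaves u.
At row 4, column 6: row 4 has {v,w}; column 6 has {t,v,w,x,y}; that leaves u.
At row 5, column 4: row 5 has {t,u,x,y}; column 4 has {t,u,w}; that leaves v.
At row 6, column 2: row 6 has {w}; column 2 has {u,v,w,x,y}; that leaves t.
At row 2, column 4: row 2 has {t,u,w,y}; column 4 has {t,u,v,w}; that leaves x.
At row 4, column 1: row 4 has {u,v,w}; column 1 has {t,w,y}; that leaves x.

x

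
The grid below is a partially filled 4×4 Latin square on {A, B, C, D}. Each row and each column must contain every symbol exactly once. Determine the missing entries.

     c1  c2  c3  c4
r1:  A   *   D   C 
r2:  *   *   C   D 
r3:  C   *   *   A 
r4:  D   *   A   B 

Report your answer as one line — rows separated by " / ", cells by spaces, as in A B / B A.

(r1,c2) = B
(r2,c1) = B
(r2,c2) = A
(r3,c2) = D
(r3,c3) = B
(r4,c2) = C

A B D C / B A C D / C D B A / D C A B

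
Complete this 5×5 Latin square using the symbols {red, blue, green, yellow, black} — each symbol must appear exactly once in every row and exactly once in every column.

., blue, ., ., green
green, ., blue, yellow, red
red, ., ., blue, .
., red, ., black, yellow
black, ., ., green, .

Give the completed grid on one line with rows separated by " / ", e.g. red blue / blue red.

Cell (r1,c1): row 1 has {blue,green}; column 1 has {red,green,black} → yellow.
Cell (r1,c4): row 1 has {blue,green,yellow}; column 4 has {blue,green,yellow,black} → red.
Cell (r2,c2): row 2 has {red,blue,green,yellow}; column 2 has {red,blue} → black.
Cell (r3,c5): row 3 has {red,blue}; column 5 has {red,green,yellow} → black.
Cell (r4,c1): row 4 has {red,yellow,black}; column 1 has {red,green,yellow,black} → blue.
Cell (r4,c3): row 4 has {red,blue,yellow,black}; column 3 has {blue} → green.
Cell (r5,c2): row 5 has {green,black}; column 2 has {red,blue,black} → yellow.
Cell (r5,c3): row 5 has {green,yellow,black}; column 3 has {blue,green} → red.
Cell (r5,c5): row 5 has {red,green,yellow,black}; column 5 has {red,green,yellow,black} → blue.
Cell (r1,c3): row 1 has {red,blue,green,yellow}; column 3 has {red,blue,green} → black.
Cell (r3,c2): row 3 has {red,blue,black}; column 2 has {red,blue,yellow,black} → green.
Cell (r3,c3): row 3 has {red,blue,green,black}; column 3 has {red,blue,green,black} → yellow.

yellow blue black red green / green black blue yellow red / red green yellow blue black / blue red green black yellow / black yellow red green blue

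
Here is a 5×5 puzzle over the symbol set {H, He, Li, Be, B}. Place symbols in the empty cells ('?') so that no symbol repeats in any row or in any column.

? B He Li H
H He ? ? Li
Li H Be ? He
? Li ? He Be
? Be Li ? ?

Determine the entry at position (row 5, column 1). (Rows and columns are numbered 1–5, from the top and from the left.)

He

(r1,c1) = Be
(r2,c3) = B
(r2,c4) = Be
(r3,c4) = B
(r4,c1) = B
(r4,c3) = H
(r5,c1) = He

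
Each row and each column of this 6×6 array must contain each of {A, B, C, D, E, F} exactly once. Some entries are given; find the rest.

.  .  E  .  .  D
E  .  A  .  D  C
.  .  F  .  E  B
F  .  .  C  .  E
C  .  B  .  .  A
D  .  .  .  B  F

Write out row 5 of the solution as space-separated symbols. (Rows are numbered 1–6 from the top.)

C D B E F A

At row 3, column 1: row 3 has {B,E,F}; column 1 has {C,D,E,F}; that leaves A.
At row 3, column 4: row 3 has {A,B,E,F}; column 4 has {C}; that leaves D.
At row 4, column 3: row 4 has {C,E,F}; column 3 has {A,B,E,F}; that leaves D.
At row 4, column 5: row 4 has {C,D,E,F}; column 5 has {B,D,E}; that leaves A.
At row 5, column 5: row 5 has {A,B,C}; column 5 has {A,B,D,E}; that leaves F.
At row 6, column 3: row 6 has {B,D,F}; column 3 has {A,B,D,E,F}; that leaves C.
At row 1, column 1: row 1 has {D,E}; column 1 has {A,C,D,E,F}; that leaves B.
At row 1, column 5: row 1 has {B,D,E}; column 5 has {A,B,D,E,F}; that leaves C.
At row 3, column 2: row 3 has {A,B,D,E,F}; column 2 is empty so far; that leaves C.
At row 4, column 2: row 4 has {A,C,D,E,F}; column 2 has {C}; that leaves B.
At row 5, column 4: row 5 has {A,B,C,F}; column 4 has {C,D}; that leaves E.
At row 6, column 4: row 6 has {B,C,D,F}; column 4 has {C,D,E}; that leaves A.
At row 1, column 4: row 1 has {B,C,D,E}; column 4 has {A,C,D,E}; that leaves F.
At row 2, column 2: row 2 has {A,C,D,E}; column 2 has {B,C}; that leaves F.
At row 2, column 4: row 2 has {A,C,D,E,F}; column 4 has {A,C,D,E,F}; that leaves B.
At row 5, column 2: row 5 has {A,B,C,E,F}; column 2 has {B,C,F}; that leaves D.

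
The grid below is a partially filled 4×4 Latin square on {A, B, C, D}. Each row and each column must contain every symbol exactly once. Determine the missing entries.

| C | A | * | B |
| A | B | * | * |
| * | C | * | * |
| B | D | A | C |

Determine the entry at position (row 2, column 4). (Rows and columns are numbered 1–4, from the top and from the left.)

D

(r1,c3): row 1 has {A,B,C}; column 3 has {A}, so it must be D.
(r2,c3): row 2 has {A,B}; column 3 has {A,D}, so it must be C.
(r2,c4): row 2 has {A,B,C}; column 4 has {B,C}, so it must be D.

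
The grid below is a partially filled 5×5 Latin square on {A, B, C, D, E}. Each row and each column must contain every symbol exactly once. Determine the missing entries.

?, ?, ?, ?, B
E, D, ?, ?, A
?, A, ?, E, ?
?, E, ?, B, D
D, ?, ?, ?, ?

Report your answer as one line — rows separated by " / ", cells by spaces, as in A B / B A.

A C E D B / E D B C A / B A D E C / C E A B D / D B C A E

row 1 has {B}; column 2 has {A,D,E} — only C is left for (r1,c2).
row 2 has {A,D,E}; column 4 has {B,E} — only C is left for (r2,c4).
row 3 has {A,E}; column 5 has {A,B,D} — only C is left for (r3,c5).
row 5 has {D}; column 2 has {A,C,D,E} — only B is left for (r5,c2).
row 5 has {B,D}; column 4 has {B,C,E} — only A is left for (r5,c4).
row 5 has {A,B,D}; column 5 has {A,B,C,D} — only E is left for (r5,c5).
row 1 has {B,C}; column 1 has {D,E} — only A is left for (r1,c1).
row 1 has {A,B,C}; column 4 has {A,B,C,E} — only D is left for (r1,c4).
row 2 has {A,C,D,E}; column 3 is empty so far — only B is left for (r2,c3).
row 3 has {A,C,E}; column 1 has {A,D,E} — only B is left for (r3,c1).
row 3 has {A,B,C,E}; column 3 has {B} — only D is left for (r3,c3).
row 4 has {B,D,E}; column 1 has {A,B,D,E} — only C is left for (r4,c1).
row 4 has {B,C,D,E}; column 3 has {B,D} — only A is left for (r4,c3).
row 5 has {A,B,D,E}; column 3 has {A,B,D} — only C is left for (r5,c3).
row 1 has {A,B,C,D}; column 3 has {A,B,C,D} — only E is left for (r1,c3).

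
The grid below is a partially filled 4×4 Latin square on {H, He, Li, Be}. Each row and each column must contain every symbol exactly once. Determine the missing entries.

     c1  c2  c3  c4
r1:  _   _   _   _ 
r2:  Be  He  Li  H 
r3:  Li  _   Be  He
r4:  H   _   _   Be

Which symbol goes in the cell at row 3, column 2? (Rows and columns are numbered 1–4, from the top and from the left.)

H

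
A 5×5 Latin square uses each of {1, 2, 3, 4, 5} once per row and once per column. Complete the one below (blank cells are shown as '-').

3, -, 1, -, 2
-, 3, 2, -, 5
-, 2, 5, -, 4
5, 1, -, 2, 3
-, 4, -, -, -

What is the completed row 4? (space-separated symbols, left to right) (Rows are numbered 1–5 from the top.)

Cell (r1,c2): row 1 has {1,2,3}; column 2 has {1,2,3,4} → 5.
Cell (r1,c4): row 1 has {1,2,3,5}; column 4 has {2} → 4.
Cell (r2,c4): row 2 has {2,3,5}; column 4 has {2,4} → 1.
Cell (r3,c1): row 3 has {2,4,5}; column 1 has {3,5} → 1.
Cell (r3,c4): row 3 has {1,2,4,5}; column 4 has {1,2,4} → 3.
Cell (r4,c3): row 4 has {1,2,3,5}; column 3 has {1,2,5} → 4.

5 1 4 2 3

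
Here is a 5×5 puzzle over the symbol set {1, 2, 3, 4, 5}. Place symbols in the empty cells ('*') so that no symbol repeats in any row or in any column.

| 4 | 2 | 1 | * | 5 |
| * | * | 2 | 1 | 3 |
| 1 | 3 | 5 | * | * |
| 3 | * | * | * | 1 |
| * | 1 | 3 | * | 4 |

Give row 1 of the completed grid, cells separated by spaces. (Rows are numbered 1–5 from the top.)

4 2 1 3 5

(r1,c4) = 3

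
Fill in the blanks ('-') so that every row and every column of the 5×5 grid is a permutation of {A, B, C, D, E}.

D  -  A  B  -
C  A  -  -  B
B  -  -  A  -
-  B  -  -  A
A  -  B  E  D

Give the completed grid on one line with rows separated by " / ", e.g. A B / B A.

D E A B C / C A E D B / B D C A E / E B D C A / A C B E D

(r2,c4) = D
(r4,c1) = E
(r4,c4) = C
(r5,c2) = C
(r1,c2) = E
(r1,c5) = C
(r2,c3) = E
(r3,c2) = D
(r3,c3) = C
(r3,c5) = E
(r4,c3) = D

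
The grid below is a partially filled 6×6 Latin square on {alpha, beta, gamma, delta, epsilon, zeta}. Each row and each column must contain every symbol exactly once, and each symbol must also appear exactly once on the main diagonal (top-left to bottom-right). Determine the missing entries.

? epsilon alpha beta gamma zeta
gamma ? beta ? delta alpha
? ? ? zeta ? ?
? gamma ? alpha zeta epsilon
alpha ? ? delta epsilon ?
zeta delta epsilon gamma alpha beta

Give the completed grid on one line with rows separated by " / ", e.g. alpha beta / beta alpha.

delta epsilon alpha beta gamma zeta / gamma zeta beta epsilon delta alpha / epsilon alpha gamma zeta beta delta / beta gamma delta alpha zeta epsilon / alpha beta zeta delta epsilon gamma / zeta delta epsilon gamma alpha beta

(r1,c1) = delta
(r2,c2) = zeta
(r2,c4) = epsilon
(r3,c3) = gamma
(r3,c5) = beta
(r3,c6) = delta
(r4,c1) = beta
(r4,c3) = delta
(r5,c2) = beta
(r5,c3) = zeta
(r5,c6) = gamma
(r3,c1) = epsilon
(r3,c2) = alpha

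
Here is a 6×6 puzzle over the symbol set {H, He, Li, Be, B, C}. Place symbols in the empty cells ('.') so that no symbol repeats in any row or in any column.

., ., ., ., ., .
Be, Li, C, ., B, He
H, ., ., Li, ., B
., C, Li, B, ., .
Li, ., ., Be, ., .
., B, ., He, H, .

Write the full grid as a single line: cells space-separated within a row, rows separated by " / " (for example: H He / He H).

B He H C Li Be / Be Li C H B He / H Be He Li C B / He C Li B Be H / Li H B Be He C / C B Be He H Li

row 2 has {He,Li,Be,B,C}; column 4 has {He,Li,Be,B} — only H is left for (r2,c4).
row 4 has {Li,B,C}; column 1 has {H,Li,Be} — only He is left for (r4,c1).
row 4 has {He,Li,B,C}; column 5 has {H,B} — only Be is left for (r4,c5).
row 4 has {He,Li,Be,B,C}; column 6 has {He,B} — only H is left for (r4,c6).
row 5 has {Li,Be}; column 6 has {H,He,B} — only C is left for (r5,c6).
row 6 has {H,He,B}; column 1 has {H,He,Li,Be} — only C is left for (r6,c1).
row 6 has {H,He,B,C}; column 3 has {Li,C} — only Be is left for (r6,c3).
row 6 has {H,He,Be,B,C}; column 6 has {H,He,B,C} — only Li is left for (r6,c6).
row 1 is empty so far; column 1 has {H,He,Li,Be,C} — only B is left for (r1,c1).
row 1 has {B}; column 4 has {H,He,Li,Be,B} — only C is left for (r1,c4).
row 1 has {B,C}; column 6 has {H,He,Li,B,C} — only Be is left for (r1,c6).
row 3 has {H,Li,B}; column 3 has {Li,Be,C} — only He is left for (r3,c3).
row 3 has {H,He,Li,B}; column 5 has {H,Be,B} — only C is left for (r3,c5).
row 5 has {Li,Be,C}; column 5 has {H,Be,B,C} — only He is left for (r5,c5).
row 1 has {Be,B,C}; column 3 has {He,Li,Be,C} — only H is left for (r1,c3).
row 1 has {H,Be,B,C}; column 5 has {H,He,Be,B,C} — only Li is left for (r1,c5).
row 3 has {H,He,Li,B,C}; column 2 has {Li,B,C} — only Be is left for (r3,c2).
row 5 has {He,Li,Be,C}; column 2 has {Li,Be,B,C} — only H is left for (r5,c2).
row 5 has {H,He,Li,Be,C}; column 3 has {H,He,Li,Be,C} — only B is left for (r5,c3).
row 1 has {H,Li,Be,B,C}; column 2 has {H,Li,Be,B,C} — only He is left for (r1,c2).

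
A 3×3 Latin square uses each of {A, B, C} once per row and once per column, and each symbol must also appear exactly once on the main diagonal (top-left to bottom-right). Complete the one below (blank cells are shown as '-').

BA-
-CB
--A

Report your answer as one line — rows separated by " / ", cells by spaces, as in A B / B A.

B A C / A C B / C B A

row 1 has {A,B}; column 3 has {A,B} — only C is left for (r1,c3).
row 2 has {B,C}; column 1 has {B} — only A is left for (r2,c1).
row 3 has {A}; column 1 has {A,B} — only C is left for (r3,c1).
row 3 has {A,C}; column 2 has {A,C} — only B is left for (r3,c2).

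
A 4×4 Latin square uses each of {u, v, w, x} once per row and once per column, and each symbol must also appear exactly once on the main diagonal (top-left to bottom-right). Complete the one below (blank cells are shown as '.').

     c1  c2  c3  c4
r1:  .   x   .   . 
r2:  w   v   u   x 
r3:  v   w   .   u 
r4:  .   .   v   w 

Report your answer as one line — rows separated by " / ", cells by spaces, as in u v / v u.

u x w v / w v u x / v w x u / x u v w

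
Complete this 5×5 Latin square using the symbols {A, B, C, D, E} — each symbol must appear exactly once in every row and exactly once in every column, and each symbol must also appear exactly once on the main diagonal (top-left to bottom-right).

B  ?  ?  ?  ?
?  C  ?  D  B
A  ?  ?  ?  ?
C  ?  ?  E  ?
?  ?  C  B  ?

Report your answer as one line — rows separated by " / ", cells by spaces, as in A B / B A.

B D E A C / E C A D B / A B D C E / C A B E D / D E C B A

(r2,c1) = E
(r2,c3) = A
(r3,c3) = D
(r3,c4) = C
(r3,c5) = E
(r4,c3) = B
(r5,c1) = D
(r5,c5) = A
(r1,c3) = E
(r1,c4) = A
(r3,c2) = B
(r4,c5) = D
(r5,c2) = E
(r1,c2) = D
(r1,c5) = C
(r4,c2) = A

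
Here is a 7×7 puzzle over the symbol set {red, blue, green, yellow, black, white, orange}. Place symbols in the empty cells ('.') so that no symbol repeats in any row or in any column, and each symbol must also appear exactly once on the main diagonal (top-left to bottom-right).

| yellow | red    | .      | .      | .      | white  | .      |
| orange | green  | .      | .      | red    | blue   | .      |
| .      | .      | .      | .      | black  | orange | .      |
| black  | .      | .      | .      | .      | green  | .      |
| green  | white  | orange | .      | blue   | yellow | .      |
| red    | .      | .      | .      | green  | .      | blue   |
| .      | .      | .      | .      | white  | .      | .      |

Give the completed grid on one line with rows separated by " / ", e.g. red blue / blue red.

yellow red black blue orange white green / orange green yellow black red blue white / white blue red green black orange yellow / black orange blue white yellow green red / green white orange red blue yellow black / red yellow white orange green black blue / blue black green yellow white red orange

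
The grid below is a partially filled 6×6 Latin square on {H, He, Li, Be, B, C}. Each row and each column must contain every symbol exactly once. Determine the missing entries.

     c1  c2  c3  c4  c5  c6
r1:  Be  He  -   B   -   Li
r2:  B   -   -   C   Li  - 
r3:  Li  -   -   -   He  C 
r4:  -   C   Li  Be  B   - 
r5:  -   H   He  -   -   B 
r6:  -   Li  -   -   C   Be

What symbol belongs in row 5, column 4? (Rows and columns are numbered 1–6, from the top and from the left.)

Li

(r1,c5) = H
(r2,c2) = Be
(r2,c3) = H
(r2,c6) = He
(r3,c2) = B
(r3,c3) = Be
(r3,c4) = H
(r4,c6) = H
(r5,c1) = C
(r5,c4) = Li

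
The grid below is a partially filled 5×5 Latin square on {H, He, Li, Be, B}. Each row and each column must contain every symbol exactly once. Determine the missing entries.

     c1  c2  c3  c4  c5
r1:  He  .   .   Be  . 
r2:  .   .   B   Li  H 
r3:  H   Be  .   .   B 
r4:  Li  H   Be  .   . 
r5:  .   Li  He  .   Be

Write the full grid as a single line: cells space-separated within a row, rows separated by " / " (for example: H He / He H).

He B H Be Li / Be He B Li H / H Be Li He B / Li H Be B He / B Li He H Be

row 1 has {He,Be}; column 2 has {H,Li,Be} — only B is left for (r1,c2).
row 1 has {He,Be,B}; column 5 has {H,Be,B} — only Li is left for (r1,c5).
row 2 has {H,Li,B}; column 1 has {H,He,Li} — only Be is left for (r2,c1).
row 2 has {H,Li,Be,B}; column 2 has {H,Li,Be,B} — only He is left for (r2,c2).
row 3 has {H,Be,B}; column 3 has {He,Be,B} — only Li is left for (r3,c3).
row 3 has {H,Li,Be,B}; column 4 has {Li,Be} — only He is left for (r3,c4).
row 4 has {H,Li,Be}; column 4 has {He,Li,Be} — only B is left for (r4,c4).
row 4 has {H,Li,Be,B}; column 5 has {H,Li,Be,B} — only He is left for (r4,c5).
row 5 has {He,Li,Be}; column 1 has {H,He,Li,Be} — only B is left for (r5,c1).
row 5 has {He,Li,Be,B}; column 4 has {He,Li,Be,B} — only H is left for (r5,c4).
row 1 has {He,Li,Be,B}; column 3 has {He,Li,Be,B} — only H is left for (r1,c3).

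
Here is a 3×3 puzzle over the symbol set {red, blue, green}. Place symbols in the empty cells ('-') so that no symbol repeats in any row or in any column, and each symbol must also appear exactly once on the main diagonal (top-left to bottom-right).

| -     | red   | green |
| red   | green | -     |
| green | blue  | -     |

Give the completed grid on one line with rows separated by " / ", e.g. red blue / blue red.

row 1 has {red,green}; column 1 has {red,green}; the diagonal has {green} — only blue is left for (r1,c1).
row 2 has {red,green}; column 3 has {green} — only blue is left for (r2,c3).
row 3 has {blue,green}; column 3 has {blue,green}; the diagonal has {blue,green} — only red is left for (r3,c3).

blue red green / red green blue / green blue red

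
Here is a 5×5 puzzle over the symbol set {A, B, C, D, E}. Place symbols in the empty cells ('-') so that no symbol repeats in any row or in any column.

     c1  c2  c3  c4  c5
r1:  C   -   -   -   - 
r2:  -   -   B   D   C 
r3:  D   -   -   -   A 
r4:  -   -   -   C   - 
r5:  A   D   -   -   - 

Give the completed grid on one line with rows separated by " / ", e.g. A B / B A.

C B D A E / E A B D C / D C E B A / B E A C D / A D C E B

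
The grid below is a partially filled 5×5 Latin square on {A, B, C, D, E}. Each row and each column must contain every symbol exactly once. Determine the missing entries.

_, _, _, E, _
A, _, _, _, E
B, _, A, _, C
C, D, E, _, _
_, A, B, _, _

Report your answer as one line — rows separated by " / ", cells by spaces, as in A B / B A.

(r1,c1) = D
(r1,c3) = C
(r2,c3) = D
(r3,c2) = E
(r3,c4) = D
(r5,c1) = E
(r5,c4) = C
(r5,c5) = D
(r1,c2) = B
(r1,c5) = A
(r2,c2) = C
(r2,c4) = B
(r4,c4) = A
(r4,c5) = B

D B C E A / A C D B E / B E A D C / C D E A B / E A B C D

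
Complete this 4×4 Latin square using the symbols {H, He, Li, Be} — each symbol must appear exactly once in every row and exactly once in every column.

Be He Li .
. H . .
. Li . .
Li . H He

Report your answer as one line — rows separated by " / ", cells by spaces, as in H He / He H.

Be He Li H / He H Be Li / H Li He Be / Li Be H He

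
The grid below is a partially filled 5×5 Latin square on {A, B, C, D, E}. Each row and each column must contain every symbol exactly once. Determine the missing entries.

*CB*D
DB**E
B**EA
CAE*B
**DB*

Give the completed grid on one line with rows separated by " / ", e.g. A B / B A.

E C B A D / D B A C E / B D C E A / C A E D B / A E D B C

(r1,c4) = A
(r2,c4) = C
(r3,c2) = D
(r3,c3) = C
(r4,c4) = D
(r5,c2) = E
(r5,c5) = C
(r1,c1) = E
(r2,c3) = A
(r5,c1) = A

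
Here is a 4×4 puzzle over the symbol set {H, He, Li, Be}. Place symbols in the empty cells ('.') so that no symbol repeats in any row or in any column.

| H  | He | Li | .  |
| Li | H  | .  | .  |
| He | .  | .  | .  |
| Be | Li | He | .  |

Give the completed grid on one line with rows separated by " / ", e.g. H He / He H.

(r1,c4): row 1 has {H,He,Li}; column 4 is empty so far, so it must be Be.
(r2,c3): row 2 has {H,Li}; column 3 has {He,Li}, so it must be Be.
(r2,c4): row 2 has {H,Li,Be}; column 4 has {Be}, so it must be He.
(r3,c2): row 3 has {He}; column 2 has {H,He,Li}, so it must be Be.
(r3,c3): row 3 has {He,Be}; column 3 has {He,Li,Be}, so it must be H.
(r3,c4): row 3 has {H,He,Be}; column 4 has {He,Be}, so it must be Li.
(r4,c4): row 4 has {He,Li,Be}; column 4 has {He,Li,Be}, so it must be H.

H He Li Be / Li H Be He / He Be H Li / Be Li He H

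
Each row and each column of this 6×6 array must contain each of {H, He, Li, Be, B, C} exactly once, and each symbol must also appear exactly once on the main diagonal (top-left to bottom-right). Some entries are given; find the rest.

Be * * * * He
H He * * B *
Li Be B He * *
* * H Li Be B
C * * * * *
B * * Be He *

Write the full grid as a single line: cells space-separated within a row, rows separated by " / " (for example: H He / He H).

(r2,c4) = C
(r4,c1) = He
(r4,c2) = C
(r5,c5) = H
(r6,c6) = C
(r3,c5) = C
(r3,c6) = H
(r5,c4) = B
(r6,c3) = Li
(r1,c3) = C
(r1,c4) = H
(r1,c5) = Li
(r2,c3) = Be
(r2,c6) = Li
(r5,c2) = Li
(r5,c3) = He
(r5,c6) = Be
(r6,c2) = H
(r1,c2) = B

Be B C H Li He / H He Be C B Li / Li Be B He C H / He C H Li Be B / C Li He B H Be / B H Li Be He C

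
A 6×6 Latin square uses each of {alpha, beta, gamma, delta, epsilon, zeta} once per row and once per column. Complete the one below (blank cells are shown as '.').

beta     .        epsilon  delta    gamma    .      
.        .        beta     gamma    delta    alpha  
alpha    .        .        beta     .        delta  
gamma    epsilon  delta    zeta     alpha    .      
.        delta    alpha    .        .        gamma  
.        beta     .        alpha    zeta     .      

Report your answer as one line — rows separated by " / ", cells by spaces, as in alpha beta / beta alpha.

(r1,c6) = zeta
(r2,c2) = zeta
(r3,c2) = gamma
(r3,c3) = zeta
(r3,c5) = epsilon
(r4,c6) = beta
(r5,c4) = epsilon
(r5,c5) = beta
(r6,c3) = gamma
(r6,c6) = epsilon
(r1,c2) = alpha
(r2,c1) = epsilon
(r5,c1) = zeta
(r6,c1) = delta

beta alpha epsilon delta gamma zeta / epsilon zeta beta gamma delta alpha / alpha gamma zeta beta epsilon delta / gamma epsilon delta zeta alpha beta / zeta delta alpha epsilon beta gamma / delta beta gamma alpha zeta epsilon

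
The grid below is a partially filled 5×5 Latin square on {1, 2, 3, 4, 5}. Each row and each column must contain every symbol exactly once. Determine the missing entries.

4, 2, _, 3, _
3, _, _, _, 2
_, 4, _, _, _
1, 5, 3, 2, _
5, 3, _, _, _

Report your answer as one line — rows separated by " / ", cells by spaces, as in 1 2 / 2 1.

4 2 1 3 5 / 3 1 4 5 2 / 2 4 5 1 3 / 1 5 3 2 4 / 5 3 2 4 1

(r2,c2) = 1
(r3,c1) = 2
(r4,c5) = 4
(r5,c5) = 1
(r1,c5) = 5
(r3,c5) = 3
(r5,c4) = 4
(r1,c3) = 1
(r2,c4) = 5
(r3,c3) = 5
(r3,c4) = 1
(r5,c3) = 2
(r2,c3) = 4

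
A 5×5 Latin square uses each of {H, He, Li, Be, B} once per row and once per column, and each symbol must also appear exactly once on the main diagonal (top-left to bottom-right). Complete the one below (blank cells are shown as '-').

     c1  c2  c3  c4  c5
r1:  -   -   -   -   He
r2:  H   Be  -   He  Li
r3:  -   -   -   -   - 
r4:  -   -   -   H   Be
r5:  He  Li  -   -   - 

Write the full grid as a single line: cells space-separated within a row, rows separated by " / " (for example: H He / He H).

(r2,c3): row 2 has {H,He,Li,Be}; column 3 is empty so far, so it must be B.
(r5,c5): row 5 has {He,Li}; column 5 has {He,Li,Be}; the diagonal has {H,Be}, so it must be B.
(r1,c1): row 1 has {He}; column 1 has {H,He}; the diagonal has {H,Be,B}, so it must be Li.
(r3,c3): row 3 is empty so far; column 3 has {B}; the diagonal has {H,Li,Be,B}, so it must be He.
(r3,c5): row 3 has {He}; column 5 has {He,Li,Be,B}, so it must be H.
(r4,c1): row 4 has {H,Be}; column 1 has {H,He,Li}, so it must be B.
(r4,c2): row 4 has {H,Be,B}; column 2 has {Li,Be}, so it must be He.
(r4,c3): row 4 has {H,He,Be,B}; column 3 has {He,B}, so it must be Li.
(r5,c4): row 5 has {He,Li,B}; column 4 has {H,He}, so it must be Be.
(r1,c4): row 1 has {He,Li}; column 4 has {H,He,Be}, so it must be B.
(r3,c1): row 3 has {H,He}; column 1 has {H,He,Li,B}, so it must be Be.
(r3,c2): row 3 has {H,He,Be}; column 2 has {He,Li,Be}, so it must be B.
(r3,c4): row 3 has {H,He,Be,B}; column 4 has {H,He,Be,B}, so it must be Li.
(r5,c3): row 5 has {He,Li,Be,B}; column 3 has {He,Li,B}, so it must be H.
(r1,c2): row 1 has {He,Li,B}; column 2 has {He,Li,Be,B}, so it must be H.
(r1,c3): row 1 has {H,He,Li,B}; column 3 has {H,He,Li,B}, so it must be Be.

Li H Be B He / H Be B He Li / Be B He Li H / B He Li H Be / He Li H Be B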